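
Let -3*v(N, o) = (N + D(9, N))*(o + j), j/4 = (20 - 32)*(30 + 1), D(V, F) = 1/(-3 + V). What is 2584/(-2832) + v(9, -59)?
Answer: 2509523/531 ≈ 4726.0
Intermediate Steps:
j = -1488 (j = 4*((20 - 32)*(30 + 1)) = 4*(-12*31) = 4*(-372) = -1488)
v(N, o) = -(-1488 + o)*(⅙ + N)/3 (v(N, o) = -(N + 1/(-3 + 9))*(o - 1488)/3 = -(N + 1/6)*(-1488 + o)/3 = -(N + ⅙)*(-1488 + o)/3 = -(⅙ + N)*(-1488 + o)/3 = -(-1488 + o)*(⅙ + N)/3)
2584/(-2832) + v(9, -59) = 2584/(-2832) + (248/3 + 496*9 - 1/18*(-59) - ⅓*9*(-59)) = 2584*(-1/2832) + (248/3 + 4464 + 59/18 + 177) = -323/354 + 85085/18 = 2509523/531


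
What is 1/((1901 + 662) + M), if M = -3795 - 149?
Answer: -1/1381 ≈ -0.00072411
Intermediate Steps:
M = -3944
1/((1901 + 662) + M) = 1/((1901 + 662) - 3944) = 1/(2563 - 3944) = 1/(-1381) = -1/1381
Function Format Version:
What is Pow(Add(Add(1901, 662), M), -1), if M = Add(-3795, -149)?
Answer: Rational(-1, 1381) ≈ -0.00072411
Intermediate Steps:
M = -3944
Pow(Add(Add(1901, 662), M), -1) = Pow(Add(Add(1901, 662), -3944), -1) = Pow(Add(2563, -3944), -1) = Pow(-1381, -1) = Rational(-1, 1381)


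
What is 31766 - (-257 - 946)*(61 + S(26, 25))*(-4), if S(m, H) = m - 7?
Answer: -353194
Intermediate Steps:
S(m, H) = -7 + m
31766 - (-257 - 946)*(61 + S(26, 25))*(-4) = 31766 - (-257 - 946)*(61 + (-7 + 26))*(-4) = 31766 - (-1203*(61 + 19))*(-4) = 31766 - (-1203*80)*(-4) = 31766 - (-96240)*(-4) = 31766 - 1*384960 = 31766 - 384960 = -353194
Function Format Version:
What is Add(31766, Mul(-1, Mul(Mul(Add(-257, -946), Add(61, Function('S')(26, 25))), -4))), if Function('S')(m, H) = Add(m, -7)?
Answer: -353194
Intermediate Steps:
Function('S')(m, H) = Add(-7, m)
Add(31766, Mul(-1, Mul(Mul(Add(-257, -946), Add(61, Function('S')(26, 25))), -4))) = Add(31766, Mul(-1, Mul(Mul(Add(-257, -946), Add(61, Add(-7, 26))), -4))) = Add(31766, Mul(-1, Mul(Mul(-1203, Add(61, 19)), -4))) = Add(31766, Mul(-1, Mul(Mul(-1203, 80), -4))) = Add(31766, Mul(-1, Mul(-96240, -4))) = Add(31766, Mul(-1, 384960)) = Add(31766, -384960) = -353194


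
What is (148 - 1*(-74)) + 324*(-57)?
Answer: -18246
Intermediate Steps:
(148 - 1*(-74)) + 324*(-57) = (148 + 74) - 18468 = 222 - 18468 = -18246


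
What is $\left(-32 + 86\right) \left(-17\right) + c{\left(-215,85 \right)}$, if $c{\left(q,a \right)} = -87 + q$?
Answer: $-1220$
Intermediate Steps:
$\left(-32 + 86\right) \left(-17\right) + c{\left(-215,85 \right)} = \left(-32 + 86\right) \left(-17\right) - 302 = 54 \left(-17\right) - 302 = -918 - 302 = -1220$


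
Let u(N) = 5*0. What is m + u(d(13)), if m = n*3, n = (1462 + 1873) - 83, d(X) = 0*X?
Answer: 9756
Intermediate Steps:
d(X) = 0
n = 3252 (n = 3335 - 83 = 3252)
u(N) = 0
m = 9756 (m = 3252*3 = 9756)
m + u(d(13)) = 9756 + 0 = 9756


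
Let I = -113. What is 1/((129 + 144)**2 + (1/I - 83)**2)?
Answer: 12769/1039645201 ≈ 1.2282e-5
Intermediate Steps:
1/((129 + 144)**2 + (1/I - 83)**2) = 1/((129 + 144)**2 + (1/(-113) - 83)**2) = 1/(273**2 + (-1/113 - 83)**2) = 1/(74529 + (-9380/113)**2) = 1/(74529 + 87984400/12769) = 1/(1039645201/12769) = 12769/1039645201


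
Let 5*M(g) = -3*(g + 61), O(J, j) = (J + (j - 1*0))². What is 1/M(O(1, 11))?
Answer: -1/123 ≈ -0.0081301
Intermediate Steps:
O(J, j) = (J + j)² (O(J, j) = (J + (j + 0))² = (J + j)²)
M(g) = -183/5 - 3*g/5 (M(g) = (-3*(g + 61))/5 = (-3*(61 + g))/5 = (-183 - 3*g)/5 = -183/5 - 3*g/5)
1/M(O(1, 11)) = 1/(-183/5 - 3*(1 + 11)²/5) = 1/(-183/5 - ⅗*12²) = 1/(-183/5 - ⅗*144) = 1/(-183/5 - 432/5) = 1/(-123) = -1/123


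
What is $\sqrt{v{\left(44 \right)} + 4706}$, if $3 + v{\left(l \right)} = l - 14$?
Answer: $\sqrt{4733} \approx 68.797$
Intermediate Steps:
$v{\left(l \right)} = -17 + l$ ($v{\left(l \right)} = -3 + \left(l - 14\right) = -3 + \left(-14 + l\right) = -17 + l$)
$\sqrt{v{\left(44 \right)} + 4706} = \sqrt{\left(-17 + 44\right) + 4706} = \sqrt{27 + 4706} = \sqrt{4733}$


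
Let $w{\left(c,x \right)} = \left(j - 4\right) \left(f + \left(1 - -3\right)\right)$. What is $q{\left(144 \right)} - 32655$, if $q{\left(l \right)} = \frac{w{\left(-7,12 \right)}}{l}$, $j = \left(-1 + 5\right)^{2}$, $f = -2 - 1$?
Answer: $- \frac{391859}{12} \approx -32655.0$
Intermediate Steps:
$f = -3$
$j = 16$ ($j = 4^{2} = 16$)
$w{\left(c,x \right)} = 12$ ($w{\left(c,x \right)} = \left(16 - 4\right) \left(-3 + \left(1 - -3\right)\right) = 12 \left(-3 + \left(1 + 3\right)\right) = 12 \left(-3 + 4\right) = 12 \cdot 1 = 12$)
$q{\left(l \right)} = \frac{12}{l}$
$q{\left(144 \right)} - 32655 = \frac{12}{144} - 32655 = 12 \cdot \frac{1}{144} - 32655 = \frac{1}{12} - 32655 = - \frac{391859}{12}$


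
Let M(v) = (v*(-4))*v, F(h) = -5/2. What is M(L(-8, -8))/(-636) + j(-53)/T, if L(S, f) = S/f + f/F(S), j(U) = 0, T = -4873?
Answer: 147/1325 ≈ 0.11094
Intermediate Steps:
F(h) = -5/2 (F(h) = -5*½ = -5/2)
L(S, f) = -2*f/5 + S/f (L(S, f) = S/f + f/(-5/2) = S/f + f*(-⅖) = S/f - 2*f/5 = -2*f/5 + S/f)
M(v) = -4*v² (M(v) = (-4*v)*v = -4*v²)
M(L(-8, -8))/(-636) + j(-53)/T = -4*(-⅖*(-8) - 8/(-8))²/(-636) + 0/(-4873) = -4*(16/5 - 8*(-⅛))²*(-1/636) + 0*(-1/4873) = -4*(16/5 + 1)²*(-1/636) + 0 = -4*(21/5)²*(-1/636) + 0 = -4*441/25*(-1/636) + 0 = -1764/25*(-1/636) + 0 = 147/1325 + 0 = 147/1325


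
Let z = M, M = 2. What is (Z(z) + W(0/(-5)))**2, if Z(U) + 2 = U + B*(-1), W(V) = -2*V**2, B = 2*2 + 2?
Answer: 36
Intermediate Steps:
z = 2
B = 6 (B = 4 + 2 = 6)
Z(U) = -8 + U (Z(U) = -2 + (U + 6*(-1)) = -2 + (U - 6) = -2 + (-6 + U) = -8 + U)
(Z(z) + W(0/(-5)))**2 = ((-8 + 2) - 2*(0/(-5))**2)**2 = (-6 - 2*(0*(-1/5))**2)**2 = (-6 - 2*0**2)**2 = (-6 - 2*0)**2 = (-6 + 0)**2 = (-6)**2 = 36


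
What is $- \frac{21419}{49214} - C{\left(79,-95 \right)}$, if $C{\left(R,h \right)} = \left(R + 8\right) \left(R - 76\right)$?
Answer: $- \frac{12866273}{49214} \approx -261.44$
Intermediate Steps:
$C{\left(R,h \right)} = \left(-76 + R\right) \left(8 + R\right)$ ($C{\left(R,h \right)} = \left(8 + R\right) \left(-76 + R\right) = \left(-76 + R\right) \left(8 + R\right)$)
$- \frac{21419}{49214} - C{\left(79,-95 \right)} = - \frac{21419}{49214} - \left(-608 + 79^{2} - 5372\right) = \left(-21419\right) \frac{1}{49214} - \left(-608 + 6241 - 5372\right) = - \frac{21419}{49214} - 261 = - \frac{12866273}{49214}$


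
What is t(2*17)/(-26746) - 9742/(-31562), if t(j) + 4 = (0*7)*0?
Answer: 1515615/4907891 ≈ 0.30881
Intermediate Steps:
t(j) = -4 (t(j) = -4 + (0*7)*0 = -4 + 0*0 = -4 + 0 = -4)
t(2*17)/(-26746) - 9742/(-31562) = -4/(-26746) - 9742/(-31562) = -4*(-1/26746) - 9742*(-1/31562) = 2/13373 + 4871/15781 = 1515615/4907891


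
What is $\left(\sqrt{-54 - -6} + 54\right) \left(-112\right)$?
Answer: $-6048 - 448 i \sqrt{3} \approx -6048.0 - 775.96 i$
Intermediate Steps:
$\left(\sqrt{-54 - -6} + 54\right) \left(-112\right) = \left(\sqrt{-54 + 6} + 54\right) \left(-112\right) = \left(\sqrt{-48} + 54\right) \left(-112\right) = \left(4 i \sqrt{3} + 54\right) \left(-112\right) = \left(54 + 4 i \sqrt{3}\right) \left(-112\right) = -6048 - 448 i \sqrt{3}$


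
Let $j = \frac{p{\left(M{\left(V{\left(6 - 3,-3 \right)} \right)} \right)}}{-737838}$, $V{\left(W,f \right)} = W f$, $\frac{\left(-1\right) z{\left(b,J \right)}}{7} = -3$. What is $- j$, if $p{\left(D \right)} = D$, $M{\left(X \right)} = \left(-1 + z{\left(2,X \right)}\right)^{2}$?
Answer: $\frac{200}{368919} \approx 0.00054212$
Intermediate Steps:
$z{\left(b,J \right)} = 21$ ($z{\left(b,J \right)} = \left(-7\right) \left(-3\right) = 21$)
$M{\left(X \right)} = 400$ ($M{\left(X \right)} = \left(-1 + 21\right)^{2} = 20^{2} = 400$)
$j = - \frac{200}{368919}$ ($j = \frac{400}{-737838} = 400 \left(- \frac{1}{737838}\right) = - \frac{200}{368919} \approx -0.00054212$)
$- j = \left(-1\right) \left(- \frac{200}{368919}\right) = \frac{200}{368919}$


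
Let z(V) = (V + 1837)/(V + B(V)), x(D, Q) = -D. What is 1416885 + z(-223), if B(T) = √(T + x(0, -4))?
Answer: 158690313/112 - 807*I*√223/24976 ≈ 1.4169e+6 - 0.48251*I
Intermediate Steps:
B(T) = √T (B(T) = √(T - 1*0) = √(T + 0) = √T)
z(V) = (1837 + V)/(V + √V) (z(V) = (V + 1837)/(V + √V) = (1837 + V)/(V + √V))
1416885 + z(-223) = 1416885 + (1837 - 223)/(-223 + √(-223)) = 1416885 + 1614/(-223 + I*√223)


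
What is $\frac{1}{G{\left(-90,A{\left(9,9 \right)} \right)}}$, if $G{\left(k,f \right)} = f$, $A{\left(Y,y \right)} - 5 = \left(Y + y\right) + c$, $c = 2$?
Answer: $\frac{1}{25} \approx 0.04$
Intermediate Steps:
$A{\left(Y,y \right)} = 7 + Y + y$ ($A{\left(Y,y \right)} = 5 + \left(\left(Y + y\right) + 2\right) = 5 + \left(2 + Y + y\right) = 7 + Y + y$)
$\frac{1}{G{\left(-90,A{\left(9,9 \right)} \right)}} = \frac{1}{7 + 9 + 9} = \frac{1}{25}$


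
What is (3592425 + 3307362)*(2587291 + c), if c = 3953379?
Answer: 45129229837290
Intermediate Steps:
(3592425 + 3307362)*(2587291 + c) = (3592425 + 3307362)*(2587291 + 3953379) = 6899787*6540670 = 45129229837290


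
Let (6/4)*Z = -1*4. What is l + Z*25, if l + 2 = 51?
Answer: -53/3 ≈ -17.667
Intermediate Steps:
l = 49 (l = -2 + 51 = 49)
Z = -8/3 (Z = 2*(-1*4)/3 = (⅔)*(-4) = -8/3 ≈ -2.6667)
l + Z*25 = 49 - 8/3*25 = 49 - 200/3 = -53/3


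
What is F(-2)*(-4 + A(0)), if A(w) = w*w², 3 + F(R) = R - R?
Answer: 12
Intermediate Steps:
F(R) = -3 (F(R) = -3 + (R - R) = -3 + 0 = -3)
A(w) = w³
F(-2)*(-4 + A(0)) = -3*(-4 + 0³) = -3*(-4 + 0) = -3*(-4) = 12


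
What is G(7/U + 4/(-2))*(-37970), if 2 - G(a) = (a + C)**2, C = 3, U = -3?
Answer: -75940/9 ≈ -8437.8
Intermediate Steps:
G(a) = 2 - (3 + a)**2 (G(a) = 2 - (a + 3)**2 = 2 - (3 + a)**2)
G(7/U + 4/(-2))*(-37970) = (2 - (3 + (7/(-3) + 4/(-2)))**2)*(-37970) = (2 - (3 + (7*(-1/3) + 4*(-1/2)))**2)*(-37970) = (2 - (3 + (-7/3 - 2))**2)*(-37970) = (2 - (3 - 13/3)**2)*(-37970) = (2 - (-4/3)**2)*(-37970) = (2 - 1*16/9)*(-37970) = (2 - 16/9)*(-37970) = (2/9)*(-37970) = -75940/9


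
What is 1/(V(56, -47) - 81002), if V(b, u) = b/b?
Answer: -1/81001 ≈ -1.2346e-5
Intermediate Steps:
V(b, u) = 1
1/(V(56, -47) - 81002) = 1/(1 - 81002) = 1/(-81001) = -1/81001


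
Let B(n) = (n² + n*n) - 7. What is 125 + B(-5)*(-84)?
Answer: -3487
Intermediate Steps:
B(n) = -7 + 2*n² (B(n) = (n² + n²) - 7 = 2*n² - 7 = -7 + 2*n²)
125 + B(-5)*(-84) = 125 + (-7 + 2*(-5)²)*(-84) = 125 + (-7 + 2*25)*(-84) = 125 + (-7 + 50)*(-84) = 125 + 43*(-84) = 125 - 3612 = -3487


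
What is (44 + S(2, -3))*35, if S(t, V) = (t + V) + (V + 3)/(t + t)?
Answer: 1505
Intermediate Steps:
S(t, V) = V + t + (3 + V)/(2*t) (S(t, V) = (V + t) + (3 + V)/((2*t)) = (V + t) + (3 + V)*(1/(2*t)) = (V + t) + (3 + V)/(2*t) = V + t + (3 + V)/(2*t))
(44 + S(2, -3))*35 = (44 + (1/2)*(3 - 3 + 2*2*(-3 + 2))/2)*35 = (44 + (1/2)*(1/2)*(3 - 3 + 2*2*(-1)))*35 = (44 + (1/2)*(1/2)*(3 - 3 - 4))*35 = (44 + (1/2)*(1/2)*(-4))*35 = (44 - 1)*35 = 43*35 = 1505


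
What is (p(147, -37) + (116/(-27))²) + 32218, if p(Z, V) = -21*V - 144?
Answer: 23961835/729 ≈ 32869.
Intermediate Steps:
p(Z, V) = -144 - 21*V
(p(147, -37) + (116/(-27))²) + 32218 = ((-144 - 21*(-37)) + (116/(-27))²) + 32218 = ((-144 + 777) + (116*(-1/27))²) + 32218 = (633 + (-116/27)²) + 32218 = (633 + 13456/729) + 32218 = 474913/729 + 32218 = 23961835/729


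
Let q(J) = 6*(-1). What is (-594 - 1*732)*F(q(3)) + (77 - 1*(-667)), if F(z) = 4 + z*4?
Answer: 27264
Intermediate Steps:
q(J) = -6
F(z) = 4 + 4*z
(-594 - 1*732)*F(q(3)) + (77 - 1*(-667)) = (-594 - 1*732)*(4 + 4*(-6)) + (77 - 1*(-667)) = (-594 - 732)*(4 - 24) + (77 + 667) = -1326*(-20) + 744 = 26520 + 744 = 27264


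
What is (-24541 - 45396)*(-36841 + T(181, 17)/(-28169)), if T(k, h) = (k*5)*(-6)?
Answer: 72578429501963/28169 ≈ 2.5765e+9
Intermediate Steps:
T(k, h) = -30*k (T(k, h) = (5*k)*(-6) = -30*k)
(-24541 - 45396)*(-36841 + T(181, 17)/(-28169)) = (-24541 - 45396)*(-36841 - 30*181/(-28169)) = -69937*(-36841 - 5430*(-1/28169)) = -69937*(-36841 + 5430/28169) = -69937*(-1037768699/28169) = 72578429501963/28169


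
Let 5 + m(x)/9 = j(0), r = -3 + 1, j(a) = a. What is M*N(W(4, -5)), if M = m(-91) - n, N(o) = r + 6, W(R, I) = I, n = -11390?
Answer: 45380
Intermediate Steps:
r = -2
m(x) = -45 (m(x) = -45 + 9*0 = -45 + 0 = -45)
N(o) = 4 (N(o) = -2 + 6 = 4)
M = 11345 (M = -45 - 1*(-11390) = -45 + 11390 = 11345)
M*N(W(4, -5)) = 11345*4 = 45380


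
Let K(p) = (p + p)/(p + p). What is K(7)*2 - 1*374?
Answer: -372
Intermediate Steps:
K(p) = 1 (K(p) = (2*p)/((2*p)) = (2*p)*(1/(2*p)) = 1)
K(7)*2 - 1*374 = 1*2 - 1*374 = 2 - 374 = -372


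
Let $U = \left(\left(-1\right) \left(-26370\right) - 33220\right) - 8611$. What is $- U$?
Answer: $15461$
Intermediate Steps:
$U = -15461$ ($U = \left(26370 - 33220\right) - 8611 = -6850 - 8611 = -15461$)
$- U = \left(-1\right) \left(-15461\right) = 15461$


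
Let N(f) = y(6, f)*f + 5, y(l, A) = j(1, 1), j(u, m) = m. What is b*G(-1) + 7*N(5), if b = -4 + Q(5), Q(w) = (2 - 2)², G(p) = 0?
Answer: 70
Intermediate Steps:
y(l, A) = 1
Q(w) = 0 (Q(w) = 0² = 0)
b = -4 (b = -4 + 0 = -4)
N(f) = 5 + f (N(f) = 1*f + 5 = f + 5 = 5 + f)
b*G(-1) + 7*N(5) = -4*0 + 7*(5 + 5) = 0 + 7*10 = 0 + 70 = 70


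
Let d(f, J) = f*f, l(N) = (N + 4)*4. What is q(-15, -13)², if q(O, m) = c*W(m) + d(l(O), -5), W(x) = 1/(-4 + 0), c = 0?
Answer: 3748096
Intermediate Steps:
l(N) = 16 + 4*N (l(N) = (4 + N)*4 = 16 + 4*N)
W(x) = -¼ (W(x) = 1/(-4) = -¼)
d(f, J) = f²
q(O, m) = (16 + 4*O)² (q(O, m) = 0*(-¼) + (16 + 4*O)² = 0 + (16 + 4*O)² = (16 + 4*O)²)
q(-15, -13)² = (16*(4 - 15)²)² = (16*(-11)²)² = (16*121)² = 1936² = 3748096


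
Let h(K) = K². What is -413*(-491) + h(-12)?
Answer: 202927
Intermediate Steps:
-413*(-491) + h(-12) = -413*(-491) + (-12)² = 202783 + 144 = 202927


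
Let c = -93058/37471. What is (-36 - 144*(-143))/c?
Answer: -55018134/6647 ≈ -8277.1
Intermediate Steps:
c = -13294/5353 (c = -93058*1/37471 = -13294/5353 ≈ -2.4835)
(-36 - 144*(-143))/c = (-36 - 144*(-143))/(-13294/5353) = (-36 + 20592)*(-5353/13294) = 20556*(-5353/13294) = -55018134/6647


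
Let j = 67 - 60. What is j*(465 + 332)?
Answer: 5579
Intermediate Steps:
j = 7
j*(465 + 332) = 7*(465 + 332) = 7*797 = 5579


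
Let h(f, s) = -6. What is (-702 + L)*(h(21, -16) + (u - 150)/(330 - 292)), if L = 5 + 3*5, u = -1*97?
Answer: 8525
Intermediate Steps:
u = -97
L = 20 (L = 5 + 15 = 20)
(-702 + L)*(h(21, -16) + (u - 150)/(330 - 292)) = (-702 + 20)*(-6 + (-97 - 150)/(330 - 292)) = -682*(-6 - 247/38) = -682*(-6 - 247*1/38) = -682*(-6 - 13/2) = -682*(-25/2) = 8525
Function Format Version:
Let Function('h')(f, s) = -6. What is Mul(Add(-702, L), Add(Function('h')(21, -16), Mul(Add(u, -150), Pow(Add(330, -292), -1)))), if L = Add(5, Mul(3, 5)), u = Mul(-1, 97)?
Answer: 8525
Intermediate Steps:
u = -97
L = 20 (L = Add(5, 15) = 20)
Mul(Add(-702, L), Add(Function('h')(21, -16), Mul(Add(u, -150), Pow(Add(330, -292), -1)))) = Mul(Add(-702, 20), Add(-6, Mul(Add(-97, -150), Pow(Add(330, -292), -1)))) = Mul(-682, Add(-6, Mul(-247, Pow(38, -1)))) = Mul(-682, Add(-6, Mul(-247, Rational(1, 38)))) = Mul(-682, Add(-6, Rational(-13, 2))) = Mul(-682, Rational(-25, 2)) = 8525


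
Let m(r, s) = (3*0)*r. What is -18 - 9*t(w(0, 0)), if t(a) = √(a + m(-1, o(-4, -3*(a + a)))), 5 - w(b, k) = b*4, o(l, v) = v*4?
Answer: -18 - 9*√5 ≈ -38.125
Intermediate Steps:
o(l, v) = 4*v
m(r, s) = 0 (m(r, s) = 0*r = 0)
w(b, k) = 5 - 4*b (w(b, k) = 5 - b*4 = 5 - 4*b)
t(a) = √a (t(a) = √(a + 0) = √a)
-18 - 9*t(w(0, 0)) = -18 - 9*√(5 - 4*0) = -18 - 9*√(5 + 0) = -18 - 9*√5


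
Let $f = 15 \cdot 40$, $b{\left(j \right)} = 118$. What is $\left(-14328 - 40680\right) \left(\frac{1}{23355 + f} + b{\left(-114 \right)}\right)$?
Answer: $- \frac{51830206176}{7985} \approx -6.4909 \cdot 10^{6}$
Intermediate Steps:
$f = 600$
$\left(-14328 - 40680\right) \left(\frac{1}{23355 + f} + b{\left(-114 \right)}\right) = \left(-14328 - 40680\right) \left(\frac{1}{23355 + 600} + 118\right) = - 55008 \left(\frac{1}{23955} + 118\right) = \left(-55008\right) \frac{2826691}{23955} = - \frac{51830206176}{7985}$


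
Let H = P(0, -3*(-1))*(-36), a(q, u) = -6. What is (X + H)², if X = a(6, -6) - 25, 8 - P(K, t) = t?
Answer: 44521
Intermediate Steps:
P(K, t) = 8 - t
H = -180 (H = (8 - (-3)*(-1))*(-36) = (8 - 1*3)*(-36) = (8 - 3)*(-36) = 5*(-36) = -180)
X = -31 (X = -6 - 25 = -31)
(X + H)² = (-31 - 180)² = (-211)² = 44521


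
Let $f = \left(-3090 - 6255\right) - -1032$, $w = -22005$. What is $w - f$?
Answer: $-13692$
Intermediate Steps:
$f = -8313$ ($f = -9345 + \left(-1499 + 2531\right) = -9345 + 1032 = -8313$)
$w - f = -22005 - -8313 = -22005 + 8313 = -13692$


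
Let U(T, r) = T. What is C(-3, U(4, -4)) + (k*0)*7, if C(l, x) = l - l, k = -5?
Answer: 0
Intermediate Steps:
C(l, x) = 0
C(-3, U(4, -4)) + (k*0)*7 = 0 - 5*0*7 = 0 + 0*7 = 0 + 0 = 0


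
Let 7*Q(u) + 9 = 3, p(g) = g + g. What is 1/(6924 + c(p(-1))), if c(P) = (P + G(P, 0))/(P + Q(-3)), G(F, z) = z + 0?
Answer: 10/69247 ≈ 0.00014441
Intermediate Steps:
p(g) = 2*g
G(F, z) = z
Q(u) = -6/7 (Q(u) = -9/7 + (1/7)*3 = -9/7 + 3/7 = -6/7)
c(P) = P/(-6/7 + P) (c(P) = (P + 0)/(P - 6/7) = P/(-6/7 + P))
1/(6924 + c(p(-1))) = 1/(6924 + 7*(2*(-1))/(-6 + 7*(2*(-1)))) = 1/(6924 + 7*(-2)/(-6 + 7*(-2))) = 1/(6924 + 7*(-2)/(-6 - 14)) = 1/(6924 + 7*(-2)/(-20)) = 1/(6924 + 7*(-2)*(-1/20)) = 1/(6924 + 7/10) = 1/(69247/10) = 10/69247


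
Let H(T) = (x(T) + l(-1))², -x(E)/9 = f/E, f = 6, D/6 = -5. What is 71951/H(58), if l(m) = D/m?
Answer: 60510791/710649 ≈ 85.149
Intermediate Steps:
D = -30 (D = 6*(-5) = -30)
l(m) = -30/m
x(E) = -54/E
H(T) = (30 - 54/T)² (H(T) = (-54/T - 30/(-1))² = (-54/T - 30*(-1))² = (-54/T + 30)² = (30 - 54/T)²)
71951/H(58) = 71951/((30 - 54/58)²) = 71951/((30 - 54*1/58)²) = 71951/((30 - 27/29)²) = 71951/((843/29)²) = 71951/(710649/841) = 71951*(841/710649) = 60510791/710649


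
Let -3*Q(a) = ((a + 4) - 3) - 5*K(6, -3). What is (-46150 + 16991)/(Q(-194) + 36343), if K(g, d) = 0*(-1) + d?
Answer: -87477/109207 ≈ -0.80102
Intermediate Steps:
K(g, d) = d (K(g, d) = 0 + d = d)
Q(a) = -16/3 - a/3 (Q(a) = -(((a + 4) - 3) - 5*(-3))/3 = -(((4 + a) - 3) + 15)/3 = -((1 + a) + 15)/3 = -(16 + a)/3 = -16/3 - a/3)
(-46150 + 16991)/(Q(-194) + 36343) = (-46150 + 16991)/((-16/3 - 1/3*(-194)) + 36343) = -29159/((-16/3 + 194/3) + 36343) = -29159/(178/3 + 36343) = -29159/109207/3 = -29159*3/109207 = -87477/109207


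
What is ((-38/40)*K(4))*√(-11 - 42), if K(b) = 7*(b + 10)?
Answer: -931*I*√53/10 ≈ -677.78*I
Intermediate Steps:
K(b) = 70 + 7*b (K(b) = 7*(10 + b) = 70 + 7*b)
((-38/40)*K(4))*√(-11 - 42) = ((-38/40)*(70 + 7*4))*√(-11 - 42) = ((-38*1/40)*(70 + 28))*√(-53) = (-19/20*98)*(I*√53) = -931*I*√53/10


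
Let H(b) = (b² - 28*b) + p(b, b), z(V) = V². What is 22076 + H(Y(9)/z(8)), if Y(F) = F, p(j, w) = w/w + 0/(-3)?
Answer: 90411345/4096 ≈ 22073.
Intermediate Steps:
p(j, w) = 1 (p(j, w) = 1 + 0*(-⅓) = 1 + 0 = 1)
H(b) = 1 + b² - 28*b (H(b) = (b² - 28*b) + 1 = 1 + b² - 28*b)
22076 + H(Y(9)/z(8)) = 22076 + (1 + (9/(8²))² - 252/(8²)) = 22076 + (1 + (9/64)² - 252/64) = 22076 + (1 + (9*(1/64))² - 252/64) = 22076 + (1 + (9/64)² - 28*9/64) = 22076 + (1 + 81/4096 - 63/16) = 22076 - 11951/4096 = 90411345/4096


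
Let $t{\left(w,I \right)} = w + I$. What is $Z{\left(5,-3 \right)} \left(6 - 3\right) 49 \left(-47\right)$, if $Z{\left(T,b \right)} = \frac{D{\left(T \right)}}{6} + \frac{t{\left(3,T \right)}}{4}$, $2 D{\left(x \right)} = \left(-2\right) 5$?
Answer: $- \frac{16121}{2} \approx -8060.5$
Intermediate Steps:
$t{\left(w,I \right)} = I + w$
$D{\left(x \right)} = -5$ ($D{\left(x \right)} = \frac{\left(-2\right) 5}{2} = \frac{1}{2} \left(-10\right) = -5$)
$Z{\left(T,b \right)} = - \frac{1}{12} + \frac{T}{4}$ ($Z{\left(T,b \right)} = - \frac{5}{6} + \frac{T + 3}{4} = \left(-5\right) \frac{1}{6} + \left(3 + T\right) \frac{1}{4} = - \frac{5}{6} + \left(\frac{3}{4} + \frac{T}{4}\right) = - \frac{1}{12} + \frac{T}{4}$)
$Z{\left(5,-3 \right)} \left(6 - 3\right) 49 \left(-47\right) = \left(- \frac{1}{12} + \frac{1}{4} \cdot 5\right) \left(6 - 3\right) 49 \left(-47\right) = \left(- \frac{1}{12} + \frac{5}{4}\right) 3 \cdot 49 \left(-47\right) = \frac{7}{6} \cdot 3 \cdot 49 \left(-47\right) = \frac{7}{2} \cdot 49 \left(-47\right) = \frac{343}{2} \left(-47\right) = - \frac{16121}{2}$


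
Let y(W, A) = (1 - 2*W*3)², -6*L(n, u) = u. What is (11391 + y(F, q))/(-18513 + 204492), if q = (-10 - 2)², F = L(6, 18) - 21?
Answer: 32416/185979 ≈ 0.17430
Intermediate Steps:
L(n, u) = -u/6
F = -24 (F = -⅙*18 - 21 = -3 - 21 = -24)
q = 144 (q = (-12)² = 144)
y(W, A) = (1 - 6*W)²
(11391 + y(F, q))/(-18513 + 204492) = (11391 + (-1 + 6*(-24))²)/(-18513 + 204492) = (11391 + (-1 - 144)²)/185979 = (11391 + (-145)²)*(1/185979) = (11391 + 21025)*(1/185979) = 32416*(1/185979) = 32416/185979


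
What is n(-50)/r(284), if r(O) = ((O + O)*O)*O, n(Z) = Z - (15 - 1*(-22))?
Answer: -87/45812608 ≈ -1.8990e-6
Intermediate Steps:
n(Z) = -37 + Z (n(Z) = Z - (15 + 22) = Z - 1*37 = Z - 37 = -37 + Z)
r(O) = 2*O³ (r(O) = ((2*O)*O)*O = (2*O²)*O = 2*O³)
n(-50)/r(284) = (-37 - 50)/((2*284³)) = -87/(2*22906304) = -87/45812608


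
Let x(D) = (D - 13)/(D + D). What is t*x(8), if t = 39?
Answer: -195/16 ≈ -12.188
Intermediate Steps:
x(D) = (-13 + D)/(2*D) (x(D) = (-13 + D)/((2*D)) = (-13 + D)*(1/(2*D)) = (-13 + D)/(2*D))
t*x(8) = 39*((½)*(-13 + 8)/8) = 39*((½)*(⅛)*(-5)) = 39*(-5/16) = -195/16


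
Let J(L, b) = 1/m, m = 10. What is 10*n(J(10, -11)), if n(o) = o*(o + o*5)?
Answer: 3/5 ≈ 0.60000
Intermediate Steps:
J(L, b) = 1/10
n(o) = 6*o**2 (n(o) = o*(o + 5*o) = o*(6*o) = 6*o**2)
10*n(J(10, -11)) = 10*(6*(1/10)**2) = 10*(6*(1/100)) = 10*(3/50) = 3/5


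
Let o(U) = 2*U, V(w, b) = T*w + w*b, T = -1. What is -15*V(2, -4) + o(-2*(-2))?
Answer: 158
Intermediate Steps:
V(w, b) = -w + b*w (V(w, b) = -w + w*b = -w + b*w)
-15*V(2, -4) + o(-2*(-2)) = -30*(-1 - 4) + 2*(-2*(-2)) = -30*(-5) + 2*4 = -15*(-10) + 8 = 150 + 8 = 158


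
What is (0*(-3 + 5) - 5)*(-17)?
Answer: 85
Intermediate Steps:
(0*(-3 + 5) - 5)*(-17) = (0*2 - 5)*(-17) = (0 - 5)*(-17) = -5*(-17) = 85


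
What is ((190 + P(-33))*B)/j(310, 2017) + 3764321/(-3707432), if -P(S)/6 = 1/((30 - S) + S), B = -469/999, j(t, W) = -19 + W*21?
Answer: -398861175459751/392020726899960 ≈ -1.0174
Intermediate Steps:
j(t, W) = -19 + 21*W
B = -469/999 (B = -469*1/999 = -469/999 ≈ -0.46947)
P(S) = -⅕ (P(S) = -6/((30 - S) + S) = -6/30 = -6*1/30 = -⅕)
((190 + P(-33))*B)/j(310, 2017) + 3764321/(-3707432) = ((190 - ⅕)*(-469/999))/(-19 + 21*2017) + 3764321/(-3707432) = ((949/5)*(-469/999))/(-19 + 42357) + 3764321*(-1/3707432) = -445081/4995/42338 - 3764321/3707432 = -445081/4995*1/42338 - 3764321/3707432 = -445081/211478310 - 3764321/3707432 = -398861175459751/392020726899960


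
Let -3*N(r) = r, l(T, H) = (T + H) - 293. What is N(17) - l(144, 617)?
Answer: -1421/3 ≈ -473.67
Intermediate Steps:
l(T, H) = -293 + H + T (l(T, H) = (H + T) - 293 = -293 + H + T)
N(r) = -r/3
N(17) - l(144, 617) = -⅓*17 - (-293 + 617 + 144) = -17/3 - 1*468 = -17/3 - 468 = -1421/3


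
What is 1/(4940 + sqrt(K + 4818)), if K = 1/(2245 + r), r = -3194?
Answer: 4688060/23154444119 - sqrt(4339094669)/23154444119 ≈ 0.00019962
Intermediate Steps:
K = -1/949 (K = 1/(2245 - 3194) = 1/(-949) = -1/949 ≈ -0.0010537)
1/(4940 + sqrt(K + 4818)) = 1/(4940 + sqrt(-1/949 + 4818)) = 1/(4940 + sqrt(4572281/949)) = 1/(4940 + sqrt(4339094669)/949)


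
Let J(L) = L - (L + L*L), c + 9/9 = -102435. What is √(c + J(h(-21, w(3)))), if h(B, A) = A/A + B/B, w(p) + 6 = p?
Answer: 2*I*√25610 ≈ 320.06*I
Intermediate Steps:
w(p) = -6 + p
c = -102436 (c = -1 - 102435 = -102436)
h(B, A) = 2 (h(B, A) = 1 + 1 = 2)
J(L) = -L² (J(L) = L - (L + L²) = L + (-L - L²) = -L²)
√(c + J(h(-21, w(3)))) = √(-102436 - 1*2²) = √(-102436 - 1*4) = √(-102436 - 4) = √(-102440) = 2*I*√25610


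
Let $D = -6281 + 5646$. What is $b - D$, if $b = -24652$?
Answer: $-24017$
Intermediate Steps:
$D = -635$
$b - D = -24652 - -635 = -24652 + 635 = -24017$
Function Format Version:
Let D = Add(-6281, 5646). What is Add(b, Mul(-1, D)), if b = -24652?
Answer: -24017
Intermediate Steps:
D = -635
Add(b, Mul(-1, D)) = Add(-24652, Mul(-1, -635)) = Add(-24652, 635) = -24017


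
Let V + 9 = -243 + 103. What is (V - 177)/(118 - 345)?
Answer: 326/227 ≈ 1.4361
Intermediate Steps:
V = -149 (V = -9 + (-243 + 103) = -9 - 140 = -149)
(V - 177)/(118 - 345) = (-149 - 177)/(118 - 345) = -326/(-227) = -326*(-1/227) = 326/227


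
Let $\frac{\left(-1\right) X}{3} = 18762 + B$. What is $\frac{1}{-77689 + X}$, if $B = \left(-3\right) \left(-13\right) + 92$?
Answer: $- \frac{1}{134368} \approx -7.4422 \cdot 10^{-6}$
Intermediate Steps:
$B = 131$ ($B = 39 + 92 = 131$)
$X = -56679$ ($X = - 3 \left(18762 + 131\right) = \left(-3\right) 18893 = -56679$)
$\frac{1}{-77689 + X} = \frac{1}{-77689 - 56679} = \frac{1}{-134368} = - \frac{1}{134368}$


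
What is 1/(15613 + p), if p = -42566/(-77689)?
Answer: 77689/1213000923 ≈ 6.4047e-5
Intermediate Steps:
p = 42566/77689 (p = -42566*(-1/77689) = 42566/77689 ≈ 0.54790)
1/(15613 + p) = 1/(15613 + 42566/77689) = 1/(1213000923/77689) = 77689/1213000923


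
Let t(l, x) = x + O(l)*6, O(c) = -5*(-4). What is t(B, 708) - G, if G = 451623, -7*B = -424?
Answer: -450795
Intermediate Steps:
B = 424/7 (B = -1/7*(-424) = 424/7 ≈ 60.571)
O(c) = 20
t(l, x) = 120 + x (t(l, x) = x + 20*6 = x + 120 = 120 + x)
t(B, 708) - G = (120 + 708) - 1*451623 = 828 - 451623 = -450795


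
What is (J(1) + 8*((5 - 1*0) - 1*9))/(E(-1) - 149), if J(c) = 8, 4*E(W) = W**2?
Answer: 96/595 ≈ 0.16134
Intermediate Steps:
E(W) = W**2/4
(J(1) + 8*((5 - 1*0) - 1*9))/(E(-1) - 149) = (8 + 8*((5 - 1*0) - 1*9))/((1/4)*(-1)**2 - 149) = (8 + 8*((5 + 0) - 9))/((1/4)*1 - 149) = (8 + 8*(5 - 9))/(1/4 - 149) = (8 + 8*(-4))/(-595/4) = -4*(8 - 32)/595 = -4/595*(-24) = 96/595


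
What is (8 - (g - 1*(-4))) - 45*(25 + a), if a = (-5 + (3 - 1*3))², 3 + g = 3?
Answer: -2246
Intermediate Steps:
g = 0 (g = -3 + 3 = 0)
a = 25 (a = (-5 + (3 - 3))² = (-5 + 0)² = (-5)² = 25)
(8 - (g - 1*(-4))) - 45*(25 + a) = (8 - (0 - 1*(-4))) - 45*(25 + 25) = (8 - (0 + 4)) - 45*50 = (8 - 1*4) - 2250 = (8 - 4) - 2250 = 4 - 2250 = -2246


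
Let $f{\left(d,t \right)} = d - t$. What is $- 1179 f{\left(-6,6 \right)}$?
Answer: $14148$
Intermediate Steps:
$- 1179 f{\left(-6,6 \right)} = - 1179 \left(-6 - 6\right) = \left(-1179\right) \left(-12\right) = 14148$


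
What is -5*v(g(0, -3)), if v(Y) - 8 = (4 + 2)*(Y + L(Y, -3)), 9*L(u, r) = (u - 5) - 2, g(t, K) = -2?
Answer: 50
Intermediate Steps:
L(u, r) = -7/9 + u/9 (L(u, r) = ((u - 5) - 2)/9 = ((-5 + u) - 2)/9 = (-7 + u)/9 = -7/9 + u/9)
v(Y) = 10/3 + 20*Y/3 (v(Y) = 8 + (4 + 2)*(Y + (-7/9 + Y/9)) = 8 + 6*(-7/9 + 10*Y/9) = 8 + (-14/3 + 20*Y/3) = 10/3 + 20*Y/3)
-5*v(g(0, -3)) = -5*(10/3 + (20/3)*(-2)) = -5*(10/3 - 40/3) = -5*(-10) = 50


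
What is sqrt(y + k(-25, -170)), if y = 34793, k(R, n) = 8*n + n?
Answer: sqrt(33263) ≈ 182.38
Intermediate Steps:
k(R, n) = 9*n
sqrt(y + k(-25, -170)) = sqrt(34793 + 9*(-170)) = sqrt(34793 - 1530) = sqrt(33263)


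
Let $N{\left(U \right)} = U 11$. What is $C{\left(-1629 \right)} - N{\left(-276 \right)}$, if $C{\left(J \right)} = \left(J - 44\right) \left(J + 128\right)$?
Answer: $2514209$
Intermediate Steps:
$N{\left(U \right)} = 11 U$
$C{\left(J \right)} = \left(-44 + J\right) \left(128 + J\right)$
$C{\left(-1629 \right)} - N{\left(-276 \right)} = \left(-5632 + \left(-1629\right)^{2} + 84 \left(-1629\right)\right) - 11 \left(-276\right) = \left(-5632 + 2653641 - 136836\right) - -3036 = 2511173 + 3036 = 2514209$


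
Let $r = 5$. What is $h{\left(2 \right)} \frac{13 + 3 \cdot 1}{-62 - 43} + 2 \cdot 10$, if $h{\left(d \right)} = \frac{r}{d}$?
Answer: $\frac{412}{21} \approx 19.619$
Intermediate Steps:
$h{\left(d \right)} = \frac{5}{d}$
$h{\left(2 \right)} \frac{13 + 3 \cdot 1}{-62 - 43} + 2 \cdot 10 = \frac{5}{2} \frac{13 + 3 \cdot 1}{-62 - 43} + 2 \cdot 10 = 5 \cdot \frac{1}{2} \frac{13 + 3}{-105} + 20 = \frac{5 \cdot 16 \left(- \frac{1}{105}\right)}{2} + 20 = \frac{5}{2} \left(- \frac{16}{105}\right) + 20 = - \frac{8}{21} + 20 = \frac{412}{21}$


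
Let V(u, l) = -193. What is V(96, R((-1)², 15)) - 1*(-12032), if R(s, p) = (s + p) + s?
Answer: 11839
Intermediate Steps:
R(s, p) = p + 2*s (R(s, p) = (p + s) + s = p + 2*s)
V(96, R((-1)², 15)) - 1*(-12032) = -193 - 1*(-12032) = -193 + 12032 = 11839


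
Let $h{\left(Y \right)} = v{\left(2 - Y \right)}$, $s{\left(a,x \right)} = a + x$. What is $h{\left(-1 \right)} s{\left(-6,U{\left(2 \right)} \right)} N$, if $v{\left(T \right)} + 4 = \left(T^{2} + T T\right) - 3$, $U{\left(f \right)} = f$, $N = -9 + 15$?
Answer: $-264$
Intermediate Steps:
$N = 6$
$v{\left(T \right)} = -7 + 2 T^{2}$ ($v{\left(T \right)} = -4 - \left(3 - T^{2} - T T\right) = -4 + \left(\left(T^{2} + T^{2}\right) - 3\right) = -4 + \left(2 T^{2} - 3\right) = -4 + \left(-3 + 2 T^{2}\right) = -7 + 2 T^{2}$)
$h{\left(Y \right)} = -7 + 2 \left(2 - Y\right)^{2}$
$h{\left(-1 \right)} s{\left(-6,U{\left(2 \right)} \right)} N = \left(-7 + 2 \left(-2 - 1\right)^{2}\right) \left(-6 + 2\right) 6 = \left(-7 + 2 \left(-3\right)^{2}\right) \left(-4\right) 6 = \left(-7 + 2 \cdot 9\right) \left(-4\right) 6 = \left(-7 + 18\right) \left(-4\right) 6 = 11 \left(-4\right) 6 = \left(-44\right) 6 = -264$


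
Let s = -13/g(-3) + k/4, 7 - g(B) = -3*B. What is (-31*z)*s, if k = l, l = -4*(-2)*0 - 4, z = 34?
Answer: -5797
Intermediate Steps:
l = -4 (l = 8*0 - 4 = 0 - 4 = -4)
k = -4
g(B) = 7 + 3*B (g(B) = 7 - (-3)*B = 7 + 3*B)
s = 11/2 (s = -13/(7 + 3*(-3)) - 4/4 = -13/(7 - 9) - 4*¼ = -13/(-2) - 1 = -13*(-½) - 1 = 13/2 - 1 = 11/2 ≈ 5.5000)
(-31*z)*s = -31*34*(11/2) = -1054*11/2 = -5797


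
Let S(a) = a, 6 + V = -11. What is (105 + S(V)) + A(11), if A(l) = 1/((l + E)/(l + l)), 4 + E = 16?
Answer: 2046/23 ≈ 88.957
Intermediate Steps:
E = 12 (E = -4 + 16 = 12)
V = -17 (V = -6 - 11 = -17)
A(l) = 2*l/(12 + l) (A(l) = 1/((l + 12)/(l + l)) = 1/((12 + l)/((2*l))) = 1/((12 + l)*(1/(2*l))) = 1/((12 + l)/(2*l)) = 2*l/(12 + l))
(105 + S(V)) + A(11) = (105 - 17) + 2*11/(12 + 11) = 88 + 2*11/23 = 88 + 2*11*(1/23) = 88 + 22/23 = 2046/23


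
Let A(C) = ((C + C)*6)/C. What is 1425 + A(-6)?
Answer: 1437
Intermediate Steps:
A(C) = 12 (A(C) = ((2*C)*6)/C = (12*C)/C = 12)
1425 + A(-6) = 1425 + 12 = 1437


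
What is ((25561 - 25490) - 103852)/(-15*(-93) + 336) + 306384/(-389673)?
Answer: -4552333813/74947107 ≈ -60.741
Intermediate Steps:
((25561 - 25490) - 103852)/(-15*(-93) + 336) + 306384/(-389673) = (71 - 103852)/(1395 + 336) + 306384*(-1/389673) = -103781/1731 - 102128/129891 = -4552333813/74947107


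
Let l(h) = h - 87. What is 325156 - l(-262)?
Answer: 325505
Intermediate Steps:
l(h) = -87 + h
325156 - l(-262) = 325156 - (-87 - 262) = 325156 - 1*(-349) = 325156 + 349 = 325505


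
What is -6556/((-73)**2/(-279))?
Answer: 1829124/5329 ≈ 343.24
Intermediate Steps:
-6556/((-73)**2/(-279)) = -6556/(5329*(-1/279)) = -6556/(-5329/279) = -6556*(-279/5329) = 1829124/5329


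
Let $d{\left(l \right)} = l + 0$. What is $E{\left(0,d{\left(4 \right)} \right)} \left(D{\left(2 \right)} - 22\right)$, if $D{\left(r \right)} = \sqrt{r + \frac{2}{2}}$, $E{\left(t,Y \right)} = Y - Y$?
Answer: $0$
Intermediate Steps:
$d{\left(l \right)} = l$
$E{\left(t,Y \right)} = 0$
$D{\left(r \right)} = \sqrt{1 + r}$ ($D{\left(r \right)} = \sqrt{r + 2 \cdot \frac{1}{2}} = \sqrt{r + 1} = \sqrt{1 + r}$)
$E{\left(0,d{\left(4 \right)} \right)} \left(D{\left(2 \right)} - 22\right) = 0 \left(\sqrt{1 + 2} - 22\right) = 0 \left(\sqrt{3} - 22\right) = 0 \left(-22 + \sqrt{3}\right) = 0$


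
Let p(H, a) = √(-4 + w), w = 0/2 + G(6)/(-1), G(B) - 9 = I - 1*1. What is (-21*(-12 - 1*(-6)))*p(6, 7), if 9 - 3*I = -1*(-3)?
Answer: 126*I*√14 ≈ 471.45*I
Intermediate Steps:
I = 2 (I = 3 - (-1)*(-3)/3 = 3 - ⅓*3 = 3 - 1 = 2)
G(B) = 10 (G(B) = 9 + (2 - 1*1) = 9 + (2 - 1) = 9 + 1 = 10)
w = -10 (w = 0/2 + 10/(-1) = 0*(½) + 10*(-1) = 0 - 10 = -10)
p(H, a) = I*√14 (p(H, a) = √(-4 - 10) = √(-14) = I*√14)
(-21*(-12 - 1*(-6)))*p(6, 7) = (-21*(-12 - 1*(-6)))*(I*√14) = (-21*(-12 + 6))*(I*√14) = (-21*(-6))*(I*√14) = 126*(I*√14) = 126*I*√14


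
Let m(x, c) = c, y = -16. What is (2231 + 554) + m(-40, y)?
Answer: 2769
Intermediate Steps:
(2231 + 554) + m(-40, y) = (2231 + 554) - 16 = 2785 - 16 = 2769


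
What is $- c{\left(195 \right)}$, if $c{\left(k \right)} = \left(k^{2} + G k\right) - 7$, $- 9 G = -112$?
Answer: $- \frac{121334}{3} \approx -40445.0$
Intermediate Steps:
$G = \frac{112}{9}$ ($G = \left(- \frac{1}{9}\right) \left(-112\right) = \frac{112}{9} \approx 12.444$)
$c{\left(k \right)} = -7 + k^{2} + \frac{112 k}{9}$ ($c{\left(k \right)} = \left(k^{2} + \frac{112 k}{9}\right) - 7 = -7 + k^{2} + \frac{112 k}{9}$)
$- c{\left(195 \right)} = - (-7 + 195^{2} + \frac{112}{9} \cdot 195) = - (-7 + 38025 + \frac{7280}{3}) = \left(-1\right) \frac{121334}{3} = - \frac{121334}{3}$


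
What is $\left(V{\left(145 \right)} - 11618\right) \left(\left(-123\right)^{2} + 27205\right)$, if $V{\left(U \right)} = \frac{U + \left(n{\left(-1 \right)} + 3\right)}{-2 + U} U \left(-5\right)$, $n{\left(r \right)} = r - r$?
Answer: $- \frac{74875045116}{143} \approx -5.236 \cdot 10^{8}$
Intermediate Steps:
$n{\left(r \right)} = 0$
$V{\left(U \right)} = - \frac{5 U \left(3 + U\right)}{-2 + U}$ ($V{\left(U \right)} = \frac{U + \left(0 + 3\right)}{-2 + U} U \left(-5\right) = \frac{U + 3}{-2 + U} U \left(-5\right) = \frac{3 + U}{-2 + U} U \left(-5\right) = \frac{U \left(3 + U\right)}{-2 + U} \left(-5\right) = - \frac{5 U \left(3 + U\right)}{-2 + U}$)
$\left(V{\left(145 \right)} - 11618\right) \left(\left(-123\right)^{2} + 27205\right) = \left(\left(-5\right) 145 \frac{1}{-2 + 145} \left(3 + 145\right) - 11618\right) \left(\left(-123\right)^{2} + 27205\right) = \left(\left(-5\right) 145 \cdot \frac{1}{143} \cdot 148 - 11618\right) \left(15129 + 27205\right) = \left(\left(-5\right) 145 \cdot \frac{1}{143} \cdot 148 - 11618\right) 42334 = \left(- \frac{107300}{143} - 11618\right) 42334 = \left(- \frac{1768674}{143}\right) 42334 = - \frac{74875045116}{143}$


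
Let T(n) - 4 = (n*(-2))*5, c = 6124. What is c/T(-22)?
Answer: 1531/56 ≈ 27.339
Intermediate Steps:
T(n) = 4 - 10*n (T(n) = 4 + (n*(-2))*5 = 4 - 2*n*5 = 4 - 10*n)
c/T(-22) = 6124/(4 - 10*(-22)) = 6124/(4 + 220) = 6124/224 = 6124*(1/224) = 1531/56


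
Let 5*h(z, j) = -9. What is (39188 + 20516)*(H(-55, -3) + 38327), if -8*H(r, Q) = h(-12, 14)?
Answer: 11441443207/5 ≈ 2.2883e+9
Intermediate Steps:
h(z, j) = -9/5 (h(z, j) = (⅕)*(-9) = -9/5)
H(r, Q) = 9/40 (H(r, Q) = -⅛*(-9/5) = 9/40)
(39188 + 20516)*(H(-55, -3) + 38327) = (39188 + 20516)*(9/40 + 38327) = 59704*(1533089/40) = 11441443207/5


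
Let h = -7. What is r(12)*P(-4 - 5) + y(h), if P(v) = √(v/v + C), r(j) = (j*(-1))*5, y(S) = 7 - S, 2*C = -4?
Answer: 14 - 60*I ≈ 14.0 - 60.0*I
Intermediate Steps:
C = -2 (C = (½)*(-4) = -2)
r(j) = -5*j (r(j) = -j*5 = -5*j)
P(v) = I (P(v) = √(v/v - 2) = √(1 - 2) = √(-1) = I)
r(12)*P(-4 - 5) + y(h) = (-5*12)*I + (7 - 1*(-7)) = -60*I + (7 + 7) = -60*I + 14 = 14 - 60*I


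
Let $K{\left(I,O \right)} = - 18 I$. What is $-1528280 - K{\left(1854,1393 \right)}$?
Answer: $-1494908$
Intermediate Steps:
$-1528280 - K{\left(1854,1393 \right)} = -1528280 - \left(-18\right) 1854 = -1528280 - -33372 = -1528280 + 33372 = -1494908$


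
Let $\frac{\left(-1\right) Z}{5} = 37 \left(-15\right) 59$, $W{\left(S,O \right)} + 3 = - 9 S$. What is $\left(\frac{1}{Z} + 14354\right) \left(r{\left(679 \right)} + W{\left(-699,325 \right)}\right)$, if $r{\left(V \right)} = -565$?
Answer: $\frac{227960539147}{2775} \approx 8.2148 \cdot 10^{7}$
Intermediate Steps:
$W{\left(S,O \right)} = -3 - 9 S$
$Z = 163725$ ($Z = - 5 \cdot 37 \left(-15\right) 59 = - 5 \left(\left(-555\right) 59\right) = \left(-5\right) \left(-32745\right) = 163725$)
$\left(\frac{1}{Z} + 14354\right) \left(r{\left(679 \right)} + W{\left(-699,325 \right)}\right) = \left(\frac{1}{163725} + 14354\right) \left(-565 - -6288\right) = \left(\frac{1}{163725} + 14354\right) \left(-565 + \left(-3 + 6291\right)\right) = \frac{2350108651 \left(-565 + 6288\right)}{163725} = \frac{2350108651}{163725} \cdot 5723 = \frac{227960539147}{2775}$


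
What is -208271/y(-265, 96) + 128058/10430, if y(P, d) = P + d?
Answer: 156707738/125905 ≈ 1244.7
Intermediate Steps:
-208271/y(-265, 96) + 128058/10430 = -208271/(-265 + 96) + 128058/10430 = -208271/(-169) + 128058*(1/10430) = -208271*(-1/169) + 9147/745 = 208271/169 + 9147/745 = 156707738/125905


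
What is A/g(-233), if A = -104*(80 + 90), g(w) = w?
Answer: 17680/233 ≈ 75.880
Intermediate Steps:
A = -17680 (A = -104*170 = -17680)
A/g(-233) = -17680/(-233) = -17680*(-1/233) = 17680/233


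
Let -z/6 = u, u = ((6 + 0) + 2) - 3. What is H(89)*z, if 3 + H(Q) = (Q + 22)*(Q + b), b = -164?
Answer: 249840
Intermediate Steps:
u = 5 (u = (6 + 2) - 3 = 8 - 3 = 5)
z = -30 (z = -6*5 = -30)
H(Q) = -3 + (-164 + Q)*(22 + Q) (H(Q) = -3 + (Q + 22)*(Q - 164) = -3 + (22 + Q)*(-164 + Q) = -3 + (-164 + Q)*(22 + Q))
H(89)*z = (-3611 + 89² - 142*89)*(-30) = (-3611 + 7921 - 12638)*(-30) = -8328*(-30) = 249840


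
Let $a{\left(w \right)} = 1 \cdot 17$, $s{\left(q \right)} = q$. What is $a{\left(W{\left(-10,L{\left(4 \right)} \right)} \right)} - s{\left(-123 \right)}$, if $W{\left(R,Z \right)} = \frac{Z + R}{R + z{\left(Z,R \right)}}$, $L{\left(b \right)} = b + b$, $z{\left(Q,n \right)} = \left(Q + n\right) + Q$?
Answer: $140$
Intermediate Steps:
$z{\left(Q,n \right)} = n + 2 Q$
$L{\left(b \right)} = 2 b$
$W{\left(R,Z \right)} = \frac{R + Z}{2 R + 2 Z}$ ($W{\left(R,Z \right)} = \frac{Z + R}{R + \left(R + 2 Z\right)} = \frac{R + Z}{2 R + 2 Z}$)
$a{\left(w \right)} = 17$
$a{\left(W{\left(-10,L{\left(4 \right)} \right)} \right)} - s{\left(-123 \right)} = 17 - -123 = 17 + 123 = 140$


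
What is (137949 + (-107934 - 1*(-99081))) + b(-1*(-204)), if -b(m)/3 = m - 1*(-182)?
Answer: 127938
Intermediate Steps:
b(m) = -546 - 3*m (b(m) = -3*(m - 1*(-182)) = -3*(m + 182) = -3*(182 + m) = -546 - 3*m)
(137949 + (-107934 - 1*(-99081))) + b(-1*(-204)) = (137949 + (-107934 - 1*(-99081))) + (-546 - (-3)*(-204)) = (137949 + (-107934 + 99081)) + (-546 - 3*204) = (137949 - 8853) + (-546 - 612) = 129096 - 1158 = 127938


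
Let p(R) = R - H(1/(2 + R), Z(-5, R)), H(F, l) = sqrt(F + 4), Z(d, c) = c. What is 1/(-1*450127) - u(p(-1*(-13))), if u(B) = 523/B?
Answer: -45906204569/1113614198 - 523*sqrt(915)/2474 ≈ -47.617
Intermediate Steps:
H(F, l) = sqrt(4 + F)
p(R) = R - sqrt(4 + 1/(2 + R))
1/(-1*450127) - u(p(-1*(-13))) = 1/(-1*450127) - 523/(-1*(-13) - sqrt((9 + 4*(-1*(-13)))/(2 - 1*(-13)))) = 1/(-450127) - 523/(13 - sqrt((9 + 4*13)/(2 + 13))) = -1/450127 - 523/(13 - sqrt((9 + 52)/15)) = -1/450127 - 523/(13 - sqrt((1/15)*61)) = -1/450127 - 523/(13 - sqrt(61/15)) = -1/450127 - 523/(13 - sqrt(915)/15)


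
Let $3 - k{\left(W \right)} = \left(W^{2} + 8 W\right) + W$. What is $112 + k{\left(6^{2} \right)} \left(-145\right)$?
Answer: $234577$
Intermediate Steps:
$k{\left(W \right)} = 3 - W^{2} - 9 W$ ($k{\left(W \right)} = 3 - \left(\left(W^{2} + 8 W\right) + W\right) = 3 - \left(W^{2} + 9 W\right) = 3 - W^{2} - 9 W$)
$112 + k{\left(6^{2} \right)} \left(-145\right) = 112 + \left(3 - \left(6^{2}\right)^{2} - 9 \cdot 6^{2}\right) \left(-145\right) = 112 + \left(3 - 36^{2} - 324\right) \left(-145\right) = 112 + \left(3 - 1296 - 324\right) \left(-145\right) = 112 - -234465 = 112 + 234465 = 234577$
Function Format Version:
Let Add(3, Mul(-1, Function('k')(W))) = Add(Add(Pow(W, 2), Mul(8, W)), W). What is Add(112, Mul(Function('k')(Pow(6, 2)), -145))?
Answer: 234577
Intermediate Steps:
Function('k')(W) = Add(3, Mul(-1, Pow(W, 2)), Mul(-9, W)) (Function('k')(W) = Add(3, Mul(-1, Add(Add(Pow(W, 2), Mul(8, W)), W))) = Add(3, Mul(-1, Add(Pow(W, 2), Mul(9, W)))) = Add(3, Add(Mul(-1, Pow(W, 2)), Mul(-9, W))) = Add(3, Mul(-1, Pow(W, 2)), Mul(-9, W)))
Add(112, Mul(Function('k')(Pow(6, 2)), -145)) = Add(112, Mul(Add(3, Mul(-1, Pow(Pow(6, 2), 2)), Mul(-9, Pow(6, 2))), -145)) = Add(112, Mul(Add(3, Mul(-1, Pow(36, 2)), Mul(-9, 36)), -145)) = Add(112, Mul(Add(3, Mul(-1, 1296), -324), -145)) = Add(112, Mul(Add(3, -1296, -324), -145)) = Add(112, Mul(-1617, -145)) = Add(112, 234465) = 234577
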